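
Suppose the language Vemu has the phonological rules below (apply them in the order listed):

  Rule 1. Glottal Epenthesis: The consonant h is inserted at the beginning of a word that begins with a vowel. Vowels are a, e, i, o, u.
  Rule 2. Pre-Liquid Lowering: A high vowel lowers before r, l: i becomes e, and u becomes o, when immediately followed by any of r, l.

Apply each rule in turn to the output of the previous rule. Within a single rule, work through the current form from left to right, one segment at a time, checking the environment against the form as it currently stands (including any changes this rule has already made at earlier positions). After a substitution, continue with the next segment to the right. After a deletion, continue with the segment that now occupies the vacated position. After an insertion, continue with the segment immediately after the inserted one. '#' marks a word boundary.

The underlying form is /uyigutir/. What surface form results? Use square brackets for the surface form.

[huyiguter]

Rule 1 Glottal Epenthesis: [uyigutir] → [huyigutir]
Rule 2 Pre-Liquid Lowering: [huyigutir] → [huyiguter]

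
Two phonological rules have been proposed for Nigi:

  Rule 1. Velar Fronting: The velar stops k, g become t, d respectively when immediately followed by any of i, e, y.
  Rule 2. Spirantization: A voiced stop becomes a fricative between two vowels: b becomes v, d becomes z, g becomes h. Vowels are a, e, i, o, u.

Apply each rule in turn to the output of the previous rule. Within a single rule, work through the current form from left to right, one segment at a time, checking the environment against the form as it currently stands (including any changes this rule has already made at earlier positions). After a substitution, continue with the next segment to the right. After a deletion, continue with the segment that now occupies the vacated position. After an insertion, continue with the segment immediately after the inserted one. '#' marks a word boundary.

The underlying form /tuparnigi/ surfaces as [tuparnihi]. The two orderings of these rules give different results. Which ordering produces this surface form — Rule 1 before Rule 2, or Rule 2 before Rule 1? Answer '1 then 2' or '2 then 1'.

Order 1 then 2:
  1 Velar Fronting: [tuparnigi] → [tuparnidi]
  2 Spirantization: [tuparnidi] → [tuparnizi]
  result: [tuparnizi]
Order 2 then 1:
  2 Spirantization: [tuparnigi] → [tuparnihi]
  1 Velar Fronting: no change — [tuparnihi]
  result: [tuparnihi]

2 then 1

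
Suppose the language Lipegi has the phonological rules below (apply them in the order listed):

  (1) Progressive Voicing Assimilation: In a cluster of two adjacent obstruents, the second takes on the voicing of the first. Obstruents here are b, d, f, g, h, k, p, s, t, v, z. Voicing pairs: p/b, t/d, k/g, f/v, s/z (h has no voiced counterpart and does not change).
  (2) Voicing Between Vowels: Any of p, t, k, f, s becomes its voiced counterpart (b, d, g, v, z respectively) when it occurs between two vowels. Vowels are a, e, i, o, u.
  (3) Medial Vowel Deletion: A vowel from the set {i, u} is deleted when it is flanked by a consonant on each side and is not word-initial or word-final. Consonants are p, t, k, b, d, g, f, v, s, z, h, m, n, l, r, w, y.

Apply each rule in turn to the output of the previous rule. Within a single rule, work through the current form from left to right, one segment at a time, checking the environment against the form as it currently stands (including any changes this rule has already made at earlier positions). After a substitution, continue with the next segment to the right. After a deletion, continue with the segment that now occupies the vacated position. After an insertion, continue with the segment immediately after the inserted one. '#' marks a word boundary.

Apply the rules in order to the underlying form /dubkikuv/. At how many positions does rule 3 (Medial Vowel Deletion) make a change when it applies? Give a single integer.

3

(1) Progressive Voicing Assimilation: [dubkikuv] → [dubgikuv]
(2) Voicing Between Vowels: [dubgikuv] → [dubgiguv]
(3) Medial Vowel Deletion: [dubgiguv] → [dbggv]
Rule 3 changed 3 position(s).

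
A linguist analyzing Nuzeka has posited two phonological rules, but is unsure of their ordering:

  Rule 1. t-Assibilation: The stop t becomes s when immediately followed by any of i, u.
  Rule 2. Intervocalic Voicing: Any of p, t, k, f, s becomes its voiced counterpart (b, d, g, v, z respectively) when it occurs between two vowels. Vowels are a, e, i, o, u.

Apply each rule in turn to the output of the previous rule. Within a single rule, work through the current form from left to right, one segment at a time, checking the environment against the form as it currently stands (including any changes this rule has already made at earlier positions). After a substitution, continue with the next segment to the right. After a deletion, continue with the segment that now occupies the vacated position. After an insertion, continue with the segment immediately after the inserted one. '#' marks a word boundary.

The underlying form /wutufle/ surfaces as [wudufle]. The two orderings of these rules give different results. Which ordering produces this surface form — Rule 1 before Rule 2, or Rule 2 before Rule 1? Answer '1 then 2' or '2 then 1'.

2 then 1

Order 1 then 2:
  1 t-Assibilation: [wutufle] → [wusufle]
  2 Intervocalic Voicing: [wusufle] → [wuzufle]
  result: [wuzufle]
Order 2 then 1:
  2 Intervocalic Voicing: [wutufle] → [wudufle]
  1 t-Assibilation: no change — [wudufle]
  result: [wudufle]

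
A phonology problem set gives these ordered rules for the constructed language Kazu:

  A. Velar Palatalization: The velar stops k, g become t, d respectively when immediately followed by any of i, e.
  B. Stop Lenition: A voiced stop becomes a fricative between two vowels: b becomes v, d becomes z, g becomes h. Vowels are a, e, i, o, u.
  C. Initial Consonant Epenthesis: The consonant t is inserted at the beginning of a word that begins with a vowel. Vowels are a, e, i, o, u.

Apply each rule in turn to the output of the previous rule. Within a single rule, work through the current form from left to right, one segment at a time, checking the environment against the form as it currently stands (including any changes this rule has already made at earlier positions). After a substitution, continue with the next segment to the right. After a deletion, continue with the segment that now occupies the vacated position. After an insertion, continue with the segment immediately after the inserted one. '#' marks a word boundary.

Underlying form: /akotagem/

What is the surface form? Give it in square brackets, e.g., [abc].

A Velar Palatalization: [akotagem] → [akotadem]
B Stop Lenition: [akotadem] → [akotazem]
C Initial Consonant Epenthesis: [akotazem] → [takotazem]

[takotazem]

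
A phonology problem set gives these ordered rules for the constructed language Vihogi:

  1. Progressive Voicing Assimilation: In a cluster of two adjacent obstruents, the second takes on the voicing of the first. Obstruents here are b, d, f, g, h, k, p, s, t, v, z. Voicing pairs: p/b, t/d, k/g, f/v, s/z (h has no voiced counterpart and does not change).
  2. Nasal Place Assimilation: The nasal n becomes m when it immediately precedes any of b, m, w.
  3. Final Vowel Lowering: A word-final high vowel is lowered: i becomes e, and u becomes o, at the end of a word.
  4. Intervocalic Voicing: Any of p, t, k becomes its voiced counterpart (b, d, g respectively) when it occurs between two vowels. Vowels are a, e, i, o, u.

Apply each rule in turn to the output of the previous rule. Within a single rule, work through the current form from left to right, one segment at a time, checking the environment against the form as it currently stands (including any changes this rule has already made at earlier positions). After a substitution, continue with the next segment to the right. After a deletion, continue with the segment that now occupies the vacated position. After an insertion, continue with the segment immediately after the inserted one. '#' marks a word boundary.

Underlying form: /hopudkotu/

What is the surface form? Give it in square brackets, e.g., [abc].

[hobudgodo]

1 Progressive Voicing Assimilation: [hopudkotu] → [hopudgotu]
2 Nasal Place Assimilation: no change — [hopudgotu]
3 Final Vowel Lowering: [hopudgotu] → [hopudgoto]
4 Intervocalic Voicing: [hopudgoto] → [hobudgodo]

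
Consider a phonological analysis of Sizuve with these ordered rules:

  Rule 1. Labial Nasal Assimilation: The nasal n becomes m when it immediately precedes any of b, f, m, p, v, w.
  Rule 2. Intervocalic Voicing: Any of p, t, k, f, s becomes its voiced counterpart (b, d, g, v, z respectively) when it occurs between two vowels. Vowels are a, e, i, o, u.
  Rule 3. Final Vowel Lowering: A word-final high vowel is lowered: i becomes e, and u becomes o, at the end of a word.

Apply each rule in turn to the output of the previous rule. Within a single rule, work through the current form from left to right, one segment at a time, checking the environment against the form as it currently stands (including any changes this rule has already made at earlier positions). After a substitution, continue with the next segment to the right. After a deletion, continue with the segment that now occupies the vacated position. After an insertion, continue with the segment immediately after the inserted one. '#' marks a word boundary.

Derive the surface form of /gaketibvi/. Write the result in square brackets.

[gagedibve]

Rule 1 Labial Nasal Assimilation: no change — [gaketibvi]
Rule 2 Intervocalic Voicing: [gaketibvi] → [gagedibvi]
Rule 3 Final Vowel Lowering: [gagedibvi] → [gagedibve]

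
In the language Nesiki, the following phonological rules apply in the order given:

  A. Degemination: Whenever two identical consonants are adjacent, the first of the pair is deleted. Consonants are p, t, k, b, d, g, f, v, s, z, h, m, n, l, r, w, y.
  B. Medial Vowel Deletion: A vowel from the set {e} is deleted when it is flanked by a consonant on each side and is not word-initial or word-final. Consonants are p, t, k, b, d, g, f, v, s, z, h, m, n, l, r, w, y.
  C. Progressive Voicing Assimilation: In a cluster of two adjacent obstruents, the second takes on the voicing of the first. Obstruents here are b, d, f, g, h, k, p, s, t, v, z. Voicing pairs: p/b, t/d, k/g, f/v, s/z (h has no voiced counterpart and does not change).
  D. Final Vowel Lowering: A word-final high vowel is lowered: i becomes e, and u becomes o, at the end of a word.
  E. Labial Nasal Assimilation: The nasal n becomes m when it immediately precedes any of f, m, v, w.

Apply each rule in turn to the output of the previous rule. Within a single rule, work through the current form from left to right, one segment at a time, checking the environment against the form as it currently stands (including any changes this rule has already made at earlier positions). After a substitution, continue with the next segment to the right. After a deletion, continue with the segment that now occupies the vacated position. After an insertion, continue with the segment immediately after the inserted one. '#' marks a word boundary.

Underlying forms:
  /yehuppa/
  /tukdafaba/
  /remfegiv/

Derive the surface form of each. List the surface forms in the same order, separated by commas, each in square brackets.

/yehuppa/:
  A Degemination: [yehuppa] → [yehupa]
  B Medial Vowel Deletion: [yehupa] → [yhupa]
  C Progressive Voicing Assimilation: no change — [yhupa]
  D Final Vowel Lowering: no change — [yhupa]
  E Labial Nasal Assimilation: no change — [yhupa]
/tukdafaba/:
  A Degemination: no change — [tukdafaba]
  B Medial Vowel Deletion: no change — [tukdafaba]
  C Progressive Voicing Assimilation: [tukdafaba] → [tuktafaba]
  D Final Vowel Lowering: no change — [tuktafaba]
  E Labial Nasal Assimilation: no change — [tuktafaba]
/remfegiv/:
  A Degemination: no change — [remfegiv]
  B Medial Vowel Deletion: [remfegiv] → [rmfgiv]
  C Progressive Voicing Assimilation: [rmfgiv] → [rmfkiv]
  D Final Vowel Lowering: no change — [rmfkiv]
  E Labial Nasal Assimilation: no change — [rmfkiv]

[yhupa], [tuktafaba], [rmfkiv]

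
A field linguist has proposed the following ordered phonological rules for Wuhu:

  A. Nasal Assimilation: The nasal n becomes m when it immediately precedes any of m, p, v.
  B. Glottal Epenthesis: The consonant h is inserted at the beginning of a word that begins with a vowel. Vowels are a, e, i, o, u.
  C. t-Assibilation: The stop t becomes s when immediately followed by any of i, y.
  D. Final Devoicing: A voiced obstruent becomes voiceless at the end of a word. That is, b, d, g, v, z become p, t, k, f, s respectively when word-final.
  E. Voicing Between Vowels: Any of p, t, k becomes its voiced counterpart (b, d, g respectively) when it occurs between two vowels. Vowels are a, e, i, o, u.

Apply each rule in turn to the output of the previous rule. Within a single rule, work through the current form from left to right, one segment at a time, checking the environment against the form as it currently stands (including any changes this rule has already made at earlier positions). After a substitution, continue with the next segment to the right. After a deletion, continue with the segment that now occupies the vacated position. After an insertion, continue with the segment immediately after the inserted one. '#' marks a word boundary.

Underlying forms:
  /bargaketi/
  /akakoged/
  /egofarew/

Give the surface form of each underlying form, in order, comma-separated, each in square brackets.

[bargagesi], [hagagoget], [hegofarew]

/bargaketi/:
  A Nasal Assimilation: no change — [bargaketi]
  B Glottal Epenthesis: no change — [bargaketi]
  C t-Assibilation: [bargaketi] → [bargakesi]
  D Final Devoicing: no change — [bargakesi]
  E Voicing Between Vowels: [bargakesi] → [bargagesi]
/akakoged/:
  A Nasal Assimilation: no change — [akakoged]
  B Glottal Epenthesis: [akakoged] → [hakakoged]
  C t-Assibilation: no change — [hakakoged]
  D Final Devoicing: [hakakoged] → [hakakoget]
  E Voicing Between Vowels: [hakakoget] → [hagagoget]
/egofarew/:
  A Nasal Assimilation: no change — [egofarew]
  B Glottal Epenthesis: [egofarew] → [hegofarew]
  C t-Assibilation: no change — [hegofarew]
  D Final Devoicing: no change — [hegofarew]
  E Voicing Between Vowels: no change — [hegofarew]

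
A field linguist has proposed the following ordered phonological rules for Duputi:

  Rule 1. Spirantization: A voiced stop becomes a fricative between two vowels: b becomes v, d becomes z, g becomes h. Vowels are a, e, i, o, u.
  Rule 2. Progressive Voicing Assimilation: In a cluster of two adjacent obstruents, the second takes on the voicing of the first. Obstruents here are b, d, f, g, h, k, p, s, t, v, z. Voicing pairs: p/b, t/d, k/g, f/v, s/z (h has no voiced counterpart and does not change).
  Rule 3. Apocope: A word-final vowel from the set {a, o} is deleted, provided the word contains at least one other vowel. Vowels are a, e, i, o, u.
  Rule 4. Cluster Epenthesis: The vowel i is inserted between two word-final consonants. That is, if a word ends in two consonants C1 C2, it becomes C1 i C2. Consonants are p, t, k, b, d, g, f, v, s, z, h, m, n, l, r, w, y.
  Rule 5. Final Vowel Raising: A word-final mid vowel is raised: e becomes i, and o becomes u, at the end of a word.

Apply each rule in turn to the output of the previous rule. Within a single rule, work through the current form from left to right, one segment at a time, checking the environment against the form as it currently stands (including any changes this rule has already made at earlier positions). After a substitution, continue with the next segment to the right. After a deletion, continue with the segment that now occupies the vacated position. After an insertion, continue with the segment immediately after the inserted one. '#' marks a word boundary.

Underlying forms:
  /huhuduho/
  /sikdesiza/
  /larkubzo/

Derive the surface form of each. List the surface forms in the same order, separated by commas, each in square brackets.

[huhuzuh], [siktesiz], [larkubiz]

/huhuduho/:
  Rule 1 Spirantization: [huhuduho] → [huhuzuho]
  Rule 2 Progressive Voicing Assimilation: no change — [huhuzuho]
  Rule 3 Apocope: [huhuzuho] → [huhuzuh]
  Rule 4 Cluster Epenthesis: no change — [huhuzuh]
  Rule 5 Final Vowel Raising: no change — [huhuzuh]
/sikdesiza/:
  Rule 1 Spirantization: no change — [sikdesiza]
  Rule 2 Progressive Voicing Assimilation: [sikdesiza] → [siktesiza]
  Rule 3 Apocope: [siktesiza] → [siktesiz]
  Rule 4 Cluster Epenthesis: no change — [siktesiz]
  Rule 5 Final Vowel Raising: no change — [siktesiz]
/larkubzo/:
  Rule 1 Spirantization: no change — [larkubzo]
  Rule 2 Progressive Voicing Assimilation: no change — [larkubzo]
  Rule 3 Apocope: [larkubzo] → [larkubz]
  Rule 4 Cluster Epenthesis: [larkubz] → [larkubiz]
  Rule 5 Final Vowel Raising: no change — [larkubiz]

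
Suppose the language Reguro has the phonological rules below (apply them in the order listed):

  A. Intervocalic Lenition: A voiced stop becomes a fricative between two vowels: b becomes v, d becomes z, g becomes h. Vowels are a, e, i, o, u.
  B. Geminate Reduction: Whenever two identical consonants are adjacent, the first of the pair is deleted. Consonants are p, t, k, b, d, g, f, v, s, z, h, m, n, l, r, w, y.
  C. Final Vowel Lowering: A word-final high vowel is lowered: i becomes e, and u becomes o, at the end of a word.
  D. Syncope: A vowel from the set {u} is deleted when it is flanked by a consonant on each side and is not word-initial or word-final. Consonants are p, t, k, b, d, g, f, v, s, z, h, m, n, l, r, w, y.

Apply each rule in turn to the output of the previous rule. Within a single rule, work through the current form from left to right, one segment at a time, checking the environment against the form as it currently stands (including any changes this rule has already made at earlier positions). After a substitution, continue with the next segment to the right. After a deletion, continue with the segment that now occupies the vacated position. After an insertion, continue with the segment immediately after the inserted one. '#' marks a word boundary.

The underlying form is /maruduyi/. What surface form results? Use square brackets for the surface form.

A Intervocalic Lenition: [maruduyi] → [maruzuyi]
B Geminate Reduction: no change — [maruzuyi]
C Final Vowel Lowering: [maruzuyi] → [maruzuye]
D Syncope: [maruzuye] → [marzye]

[marzye]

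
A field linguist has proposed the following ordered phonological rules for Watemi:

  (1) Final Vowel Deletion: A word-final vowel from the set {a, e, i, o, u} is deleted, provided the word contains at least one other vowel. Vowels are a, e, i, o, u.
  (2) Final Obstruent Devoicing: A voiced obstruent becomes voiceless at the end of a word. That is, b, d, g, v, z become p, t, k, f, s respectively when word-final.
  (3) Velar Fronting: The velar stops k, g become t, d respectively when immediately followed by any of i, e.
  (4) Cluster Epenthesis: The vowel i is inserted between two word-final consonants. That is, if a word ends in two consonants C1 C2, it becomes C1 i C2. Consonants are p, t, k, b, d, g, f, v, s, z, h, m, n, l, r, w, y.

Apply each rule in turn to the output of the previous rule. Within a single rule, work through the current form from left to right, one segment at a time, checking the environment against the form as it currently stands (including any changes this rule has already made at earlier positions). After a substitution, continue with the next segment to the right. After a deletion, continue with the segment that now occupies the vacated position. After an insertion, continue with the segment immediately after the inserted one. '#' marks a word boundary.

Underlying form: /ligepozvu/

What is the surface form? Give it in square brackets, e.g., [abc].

[lidepozif]

(1) Final Vowel Deletion: [ligepozvu] → [ligepozv]
(2) Final Obstruent Devoicing: [ligepozv] → [ligepozf]
(3) Velar Fronting: [ligepozf] → [lidepozf]
(4) Cluster Epenthesis: [lidepozf] → [lidepozif]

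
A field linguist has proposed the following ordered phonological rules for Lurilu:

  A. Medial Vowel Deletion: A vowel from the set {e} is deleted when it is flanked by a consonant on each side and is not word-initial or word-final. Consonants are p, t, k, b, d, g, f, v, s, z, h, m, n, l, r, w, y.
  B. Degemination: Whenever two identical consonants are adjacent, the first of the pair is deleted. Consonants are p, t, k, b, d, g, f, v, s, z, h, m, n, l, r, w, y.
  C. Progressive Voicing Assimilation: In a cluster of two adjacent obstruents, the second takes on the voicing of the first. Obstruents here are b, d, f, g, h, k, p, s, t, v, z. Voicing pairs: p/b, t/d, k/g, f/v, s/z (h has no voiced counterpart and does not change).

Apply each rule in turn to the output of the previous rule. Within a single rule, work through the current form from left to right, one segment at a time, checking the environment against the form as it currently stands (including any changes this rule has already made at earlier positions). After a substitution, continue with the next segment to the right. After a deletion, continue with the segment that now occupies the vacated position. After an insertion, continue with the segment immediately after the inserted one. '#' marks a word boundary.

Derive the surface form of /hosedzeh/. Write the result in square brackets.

A Medial Vowel Deletion: [hosedzeh] → [hosdzh]
B Degemination: no change — [hosdzh]
C Progressive Voicing Assimilation: [hosdzh] → [hostsh]

[hostsh]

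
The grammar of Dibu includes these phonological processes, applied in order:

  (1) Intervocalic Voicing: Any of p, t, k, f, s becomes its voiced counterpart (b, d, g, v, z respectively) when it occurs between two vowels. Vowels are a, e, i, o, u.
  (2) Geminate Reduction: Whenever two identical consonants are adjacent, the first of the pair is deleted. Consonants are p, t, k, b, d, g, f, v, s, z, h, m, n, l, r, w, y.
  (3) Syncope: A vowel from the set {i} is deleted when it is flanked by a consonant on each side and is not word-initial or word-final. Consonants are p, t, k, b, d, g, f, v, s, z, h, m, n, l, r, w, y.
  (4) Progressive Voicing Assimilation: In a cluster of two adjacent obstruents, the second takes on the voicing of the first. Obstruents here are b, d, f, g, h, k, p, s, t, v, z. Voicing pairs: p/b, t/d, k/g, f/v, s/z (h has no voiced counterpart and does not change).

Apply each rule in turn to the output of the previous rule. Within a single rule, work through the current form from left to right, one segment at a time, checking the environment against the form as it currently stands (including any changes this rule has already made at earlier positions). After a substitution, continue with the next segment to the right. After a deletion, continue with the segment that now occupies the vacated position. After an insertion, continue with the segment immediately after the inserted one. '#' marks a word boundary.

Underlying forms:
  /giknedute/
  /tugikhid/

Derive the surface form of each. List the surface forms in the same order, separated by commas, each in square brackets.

/giknedute/:
  (1) Intervocalic Voicing: [giknedute] → [giknedude]
  (2) Geminate Reduction: no change — [giknedude]
  (3) Syncope: [giknedude] → [gknedude]
  (4) Progressive Voicing Assimilation: [gknedude] → [ggnedude]
/tugikhid/:
  (1) Intervocalic Voicing: no change — [tugikhid]
  (2) Geminate Reduction: no change — [tugikhid]
  (3) Syncope: [tugikhid] → [tugkhd]
  (4) Progressive Voicing Assimilation: [tugkhd] → [tugght]

[ggnedude], [tugght]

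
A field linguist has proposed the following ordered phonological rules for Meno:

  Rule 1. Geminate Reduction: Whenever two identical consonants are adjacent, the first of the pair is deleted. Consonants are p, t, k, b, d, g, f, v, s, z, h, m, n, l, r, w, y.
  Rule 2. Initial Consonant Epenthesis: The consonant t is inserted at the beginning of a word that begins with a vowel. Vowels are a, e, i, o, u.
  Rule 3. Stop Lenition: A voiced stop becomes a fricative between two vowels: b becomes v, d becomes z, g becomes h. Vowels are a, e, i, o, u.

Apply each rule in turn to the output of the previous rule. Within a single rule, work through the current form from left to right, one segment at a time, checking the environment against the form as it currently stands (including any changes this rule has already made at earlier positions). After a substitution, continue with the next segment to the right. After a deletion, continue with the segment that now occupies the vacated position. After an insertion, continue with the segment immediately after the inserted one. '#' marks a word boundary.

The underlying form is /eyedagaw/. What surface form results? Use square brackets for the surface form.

Rule 1 Geminate Reduction: no change — [eyedagaw]
Rule 2 Initial Consonant Epenthesis: [eyedagaw] → [teyedagaw]
Rule 3 Stop Lenition: [teyedagaw] → [teyezahaw]

[teyezahaw]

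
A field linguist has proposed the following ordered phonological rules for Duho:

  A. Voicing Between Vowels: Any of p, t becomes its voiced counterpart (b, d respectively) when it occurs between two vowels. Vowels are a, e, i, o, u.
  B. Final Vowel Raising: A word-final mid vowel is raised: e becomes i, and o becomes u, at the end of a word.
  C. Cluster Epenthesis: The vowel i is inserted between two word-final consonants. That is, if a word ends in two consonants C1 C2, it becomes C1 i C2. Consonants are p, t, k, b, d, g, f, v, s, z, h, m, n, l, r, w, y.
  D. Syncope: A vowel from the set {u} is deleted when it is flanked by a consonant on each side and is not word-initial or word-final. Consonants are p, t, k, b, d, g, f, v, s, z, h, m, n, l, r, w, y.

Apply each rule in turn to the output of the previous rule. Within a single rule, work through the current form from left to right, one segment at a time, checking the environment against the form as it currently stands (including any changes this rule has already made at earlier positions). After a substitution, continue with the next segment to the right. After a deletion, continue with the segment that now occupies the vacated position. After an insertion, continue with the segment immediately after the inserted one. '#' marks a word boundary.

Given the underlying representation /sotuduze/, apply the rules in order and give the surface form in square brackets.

[soddzi]

A Voicing Between Vowels: [sotuduze] → [soduduze]
B Final Vowel Raising: [soduduze] → [soduduzi]
C Cluster Epenthesis: no change — [soduduzi]
D Syncope: [soduduzi] → [soddzi]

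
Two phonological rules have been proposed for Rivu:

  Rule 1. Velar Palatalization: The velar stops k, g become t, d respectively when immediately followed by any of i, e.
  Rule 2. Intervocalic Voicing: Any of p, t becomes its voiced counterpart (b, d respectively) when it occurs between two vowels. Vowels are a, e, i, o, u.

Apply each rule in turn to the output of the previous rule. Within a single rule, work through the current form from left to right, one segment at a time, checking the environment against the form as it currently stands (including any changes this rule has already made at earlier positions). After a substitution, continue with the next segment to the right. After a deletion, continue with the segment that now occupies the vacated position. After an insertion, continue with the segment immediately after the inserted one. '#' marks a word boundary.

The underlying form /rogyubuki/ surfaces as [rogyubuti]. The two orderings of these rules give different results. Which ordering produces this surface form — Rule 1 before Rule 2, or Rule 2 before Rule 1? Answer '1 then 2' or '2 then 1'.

2 then 1

Order 1 then 2:
  1 Velar Palatalization: [rogyubuki] → [rogyubuti]
  2 Intervocalic Voicing: [rogyubuti] → [rogyubudi]
  result: [rogyubudi]
Order 2 then 1:
  2 Intervocalic Voicing: no change — [rogyubuki]
  1 Velar Palatalization: [rogyubuki] → [rogyubuti]
  result: [rogyubuti]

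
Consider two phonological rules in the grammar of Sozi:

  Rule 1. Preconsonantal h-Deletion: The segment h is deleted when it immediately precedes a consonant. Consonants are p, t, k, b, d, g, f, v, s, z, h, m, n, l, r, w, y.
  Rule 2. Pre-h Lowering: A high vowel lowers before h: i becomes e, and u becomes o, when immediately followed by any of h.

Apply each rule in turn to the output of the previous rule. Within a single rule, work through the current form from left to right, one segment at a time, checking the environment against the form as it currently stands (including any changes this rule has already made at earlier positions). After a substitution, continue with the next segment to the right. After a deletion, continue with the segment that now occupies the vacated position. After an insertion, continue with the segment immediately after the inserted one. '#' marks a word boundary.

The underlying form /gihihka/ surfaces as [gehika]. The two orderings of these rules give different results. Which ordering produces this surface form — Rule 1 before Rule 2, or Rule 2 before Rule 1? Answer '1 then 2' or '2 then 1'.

Order 1 then 2:
  1 Preconsonantal h-Deletion: [gihihka] → [gihika]
  2 Pre-h Lowering: [gihika] → [gehika]
  result: [gehika]
Order 2 then 1:
  2 Pre-h Lowering: [gihihka] → [gehehka]
  1 Preconsonantal h-Deletion: [gehehka] → [geheka]
  result: [geheka]

1 then 2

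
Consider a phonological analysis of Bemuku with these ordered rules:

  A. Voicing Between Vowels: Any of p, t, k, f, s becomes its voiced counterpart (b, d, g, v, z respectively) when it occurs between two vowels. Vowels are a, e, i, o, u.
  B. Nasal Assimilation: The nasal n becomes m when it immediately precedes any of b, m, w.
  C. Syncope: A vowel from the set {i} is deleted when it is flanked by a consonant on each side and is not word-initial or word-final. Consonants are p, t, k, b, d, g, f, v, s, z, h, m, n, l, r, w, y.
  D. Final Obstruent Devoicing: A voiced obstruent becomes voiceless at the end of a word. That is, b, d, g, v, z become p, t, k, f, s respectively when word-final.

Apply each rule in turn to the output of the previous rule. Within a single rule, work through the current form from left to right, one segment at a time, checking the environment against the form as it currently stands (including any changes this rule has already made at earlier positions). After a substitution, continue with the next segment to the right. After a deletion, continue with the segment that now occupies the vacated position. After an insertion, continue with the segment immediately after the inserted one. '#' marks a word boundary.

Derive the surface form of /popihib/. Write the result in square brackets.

[pobhp]

A Voicing Between Vowels: [popihib] → [pobihib]
B Nasal Assimilation: no change — [pobihib]
C Syncope: [pobihib] → [pobhb]
D Final Obstruent Devoicing: [pobhb] → [pobhp]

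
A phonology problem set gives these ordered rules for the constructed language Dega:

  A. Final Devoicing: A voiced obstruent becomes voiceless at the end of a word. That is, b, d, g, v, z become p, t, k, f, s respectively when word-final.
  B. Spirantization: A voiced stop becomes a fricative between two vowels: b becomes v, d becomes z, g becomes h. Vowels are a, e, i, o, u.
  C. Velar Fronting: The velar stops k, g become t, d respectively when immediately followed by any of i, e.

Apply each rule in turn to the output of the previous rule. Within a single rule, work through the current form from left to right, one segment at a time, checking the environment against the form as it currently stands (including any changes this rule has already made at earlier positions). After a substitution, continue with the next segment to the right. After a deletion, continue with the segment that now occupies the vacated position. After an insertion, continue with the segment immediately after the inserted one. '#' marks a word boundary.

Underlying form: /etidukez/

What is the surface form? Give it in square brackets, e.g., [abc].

A Final Devoicing: [etidukez] → [etidukes]
B Spirantization: [etidukes] → [etizukes]
C Velar Fronting: [etizukes] → [etizutes]

[etizutes]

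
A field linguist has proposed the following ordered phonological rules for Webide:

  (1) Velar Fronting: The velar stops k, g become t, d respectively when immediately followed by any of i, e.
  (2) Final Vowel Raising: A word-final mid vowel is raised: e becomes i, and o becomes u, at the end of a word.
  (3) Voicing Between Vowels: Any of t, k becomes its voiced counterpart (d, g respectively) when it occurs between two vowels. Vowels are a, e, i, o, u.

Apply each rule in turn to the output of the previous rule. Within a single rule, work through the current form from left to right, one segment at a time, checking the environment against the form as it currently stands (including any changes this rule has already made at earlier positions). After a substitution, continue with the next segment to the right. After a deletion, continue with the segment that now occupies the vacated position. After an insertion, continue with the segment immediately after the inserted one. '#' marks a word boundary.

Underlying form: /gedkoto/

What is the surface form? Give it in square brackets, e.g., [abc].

(1) Velar Fronting: [gedkoto] → [dedkoto]
(2) Final Vowel Raising: [dedkoto] → [dedkotu]
(3) Voicing Between Vowels: [dedkotu] → [dedkodu]

[dedkodu]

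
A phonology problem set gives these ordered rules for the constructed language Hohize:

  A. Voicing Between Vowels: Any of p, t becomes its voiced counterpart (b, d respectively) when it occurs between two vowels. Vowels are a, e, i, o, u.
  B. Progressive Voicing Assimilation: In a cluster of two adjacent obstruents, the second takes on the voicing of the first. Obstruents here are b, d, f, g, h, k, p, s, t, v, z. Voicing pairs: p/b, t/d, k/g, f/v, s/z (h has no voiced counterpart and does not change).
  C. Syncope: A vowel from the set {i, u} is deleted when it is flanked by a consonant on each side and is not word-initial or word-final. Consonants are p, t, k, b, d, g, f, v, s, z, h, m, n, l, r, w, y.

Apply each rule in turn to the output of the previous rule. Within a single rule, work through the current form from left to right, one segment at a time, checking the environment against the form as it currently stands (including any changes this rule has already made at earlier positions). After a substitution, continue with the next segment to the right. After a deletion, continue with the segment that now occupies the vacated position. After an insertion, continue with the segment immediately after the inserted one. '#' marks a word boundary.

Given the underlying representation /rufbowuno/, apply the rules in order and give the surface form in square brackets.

[rfpowno]

A Voicing Between Vowels: no change — [rufbowuno]
B Progressive Voicing Assimilation: [rufbowuno] → [rufpowuno]
C Syncope: [rufpowuno] → [rfpowno]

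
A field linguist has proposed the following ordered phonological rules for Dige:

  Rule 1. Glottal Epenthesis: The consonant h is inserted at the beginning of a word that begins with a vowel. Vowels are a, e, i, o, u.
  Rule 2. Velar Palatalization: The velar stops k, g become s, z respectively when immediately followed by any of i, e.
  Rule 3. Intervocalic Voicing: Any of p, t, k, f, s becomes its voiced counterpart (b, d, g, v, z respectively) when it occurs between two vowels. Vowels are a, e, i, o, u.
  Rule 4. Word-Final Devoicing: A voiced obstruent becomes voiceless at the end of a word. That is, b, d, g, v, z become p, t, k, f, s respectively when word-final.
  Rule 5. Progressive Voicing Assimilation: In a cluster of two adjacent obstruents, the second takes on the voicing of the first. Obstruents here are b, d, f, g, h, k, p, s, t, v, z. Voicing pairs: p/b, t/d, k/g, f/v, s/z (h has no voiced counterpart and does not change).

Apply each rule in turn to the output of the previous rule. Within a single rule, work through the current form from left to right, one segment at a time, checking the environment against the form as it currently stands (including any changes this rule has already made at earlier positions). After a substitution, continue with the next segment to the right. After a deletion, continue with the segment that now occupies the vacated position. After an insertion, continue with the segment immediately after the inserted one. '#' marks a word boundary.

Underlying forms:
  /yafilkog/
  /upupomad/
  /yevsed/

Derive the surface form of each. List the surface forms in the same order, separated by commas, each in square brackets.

/yafilkog/:
  Rule 1 Glottal Epenthesis: no change — [yafilkog]
  Rule 2 Velar Palatalization: no change — [yafilkog]
  Rule 3 Intervocalic Voicing: [yafilkog] → [yavilkog]
  Rule 4 Word-Final Devoicing: [yavilkog] → [yavilkok]
  Rule 5 Progressive Voicing Assimilation: no change — [yavilkok]
/upupomad/:
  Rule 1 Glottal Epenthesis: [upupomad] → [hupupomad]
  Rule 2 Velar Palatalization: no change — [hupupomad]
  Rule 3 Intervocalic Voicing: [hupupomad] → [hububomad]
  Rule 4 Word-Final Devoicing: [hububomad] → [hububomat]
  Rule 5 Progressive Voicing Assimilation: no change — [hububomat]
/yevsed/:
  Rule 1 Glottal Epenthesis: no change — [yevsed]
  Rule 2 Velar Palatalization: no change — [yevsed]
  Rule 3 Intervocalic Voicing: no change — [yevsed]
  Rule 4 Word-Final Devoicing: [yevsed] → [yevset]
  Rule 5 Progressive Voicing Assimilation: [yevset] → [yevzet]

[yavilkok], [hububomat], [yevzet]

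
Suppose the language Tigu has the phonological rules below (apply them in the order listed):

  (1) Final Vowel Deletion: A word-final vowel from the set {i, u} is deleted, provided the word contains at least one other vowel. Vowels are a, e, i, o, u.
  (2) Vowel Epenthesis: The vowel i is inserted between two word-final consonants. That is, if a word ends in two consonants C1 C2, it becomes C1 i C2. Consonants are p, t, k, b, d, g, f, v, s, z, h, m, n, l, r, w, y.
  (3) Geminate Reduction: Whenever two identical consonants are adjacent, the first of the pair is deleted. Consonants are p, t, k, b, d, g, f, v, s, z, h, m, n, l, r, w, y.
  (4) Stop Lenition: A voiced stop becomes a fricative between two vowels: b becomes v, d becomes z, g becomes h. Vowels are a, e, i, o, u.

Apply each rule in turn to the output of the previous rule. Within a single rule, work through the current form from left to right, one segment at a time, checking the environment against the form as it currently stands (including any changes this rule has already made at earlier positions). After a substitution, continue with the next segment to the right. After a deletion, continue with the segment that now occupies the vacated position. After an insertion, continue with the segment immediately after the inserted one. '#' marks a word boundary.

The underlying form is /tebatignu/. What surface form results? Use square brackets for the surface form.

[tevatihin]

(1) Final Vowel Deletion: [tebatignu] → [tebatign]
(2) Vowel Epenthesis: [tebatign] → [tebatigin]
(3) Geminate Reduction: no change — [tebatigin]
(4) Stop Lenition: [tebatigin] → [tevatihin]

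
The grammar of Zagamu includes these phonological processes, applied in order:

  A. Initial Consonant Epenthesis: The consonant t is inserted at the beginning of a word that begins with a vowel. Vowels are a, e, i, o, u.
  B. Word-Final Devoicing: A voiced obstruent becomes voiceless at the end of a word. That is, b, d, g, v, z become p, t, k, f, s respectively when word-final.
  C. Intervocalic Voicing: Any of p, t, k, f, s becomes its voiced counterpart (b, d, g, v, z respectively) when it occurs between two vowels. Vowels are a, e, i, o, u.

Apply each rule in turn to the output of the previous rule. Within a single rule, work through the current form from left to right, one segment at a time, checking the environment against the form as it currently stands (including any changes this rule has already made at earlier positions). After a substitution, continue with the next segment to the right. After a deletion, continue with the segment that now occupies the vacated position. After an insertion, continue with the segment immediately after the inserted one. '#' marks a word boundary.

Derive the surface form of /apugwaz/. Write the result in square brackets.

[tabugwas]

A Initial Consonant Epenthesis: [apugwaz] → [tapugwaz]
B Word-Final Devoicing: [tapugwaz] → [tapugwas]
C Intervocalic Voicing: [tapugwas] → [tabugwas]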